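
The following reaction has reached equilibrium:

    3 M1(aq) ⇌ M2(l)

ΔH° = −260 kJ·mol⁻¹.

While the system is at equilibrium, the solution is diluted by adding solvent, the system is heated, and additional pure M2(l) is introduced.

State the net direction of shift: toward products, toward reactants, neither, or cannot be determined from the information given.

left

Dilution lowers every aqueous concentration by the same factor. Δn_aq = 0 − 3 = -3, so the system shifts toward the side with more dissolved moles — to the left.
The forward reaction is exothermic. Raising T favours the endothermic direction — shift to the left.
M2 is a pure liquid; its activity is 1 regardless of amount, so Q is unaffected — no shift from this change.
Only the nonzero effect(s) matter; the net shift is to the left.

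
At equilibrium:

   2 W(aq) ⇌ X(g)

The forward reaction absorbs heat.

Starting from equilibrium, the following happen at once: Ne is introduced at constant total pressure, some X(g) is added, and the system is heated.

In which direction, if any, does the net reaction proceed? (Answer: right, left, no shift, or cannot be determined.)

cannot be determined

Adding inert gas at constant total pressure expands the volume and lowers every reacting partial pressure. With Δn_gas = 1 − 0 = +1, Q moves away from K toward the side with fewer gas moles, so the system shifts toward the side with more gas moles — to the right.
Adding X (g), a product, drives the reaction to the left.
The forward reaction is endothermic. Raising T favours the endothermic direction — shift to the right.
The individual effects push in opposite directions; without quantitative information the net direction cannot be determined.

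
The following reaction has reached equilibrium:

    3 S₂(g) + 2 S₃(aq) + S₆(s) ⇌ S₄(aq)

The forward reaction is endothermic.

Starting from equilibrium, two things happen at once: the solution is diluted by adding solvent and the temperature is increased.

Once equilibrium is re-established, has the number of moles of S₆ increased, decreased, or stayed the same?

Dilution lowers every aqueous concentration by the same factor. Δn_aq = 1 − 2 = -1, so the system shifts toward the side with more dissolved moles — to the left.
The forward reaction is endothermic. Raising T favours the endothermic direction — shift to the right.
The two effects oppose each other, so the net shift — and hence the change in S₆ — cannot be determined from the given information.

cannot be determined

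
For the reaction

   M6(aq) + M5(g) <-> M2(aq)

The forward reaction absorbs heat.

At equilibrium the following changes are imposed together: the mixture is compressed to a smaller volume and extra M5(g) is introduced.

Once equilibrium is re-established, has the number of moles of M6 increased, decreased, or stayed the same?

decreases

Gas moles: reactants 1, products 0 (Δn_gas = -1). Compression shifts the system toward the side with fewer moles of gas — to the right.
Adding M5 (g), a reactant, drives the reaction to the right.
The net shift is to the right. M6 is a reactant, so its amount decreases.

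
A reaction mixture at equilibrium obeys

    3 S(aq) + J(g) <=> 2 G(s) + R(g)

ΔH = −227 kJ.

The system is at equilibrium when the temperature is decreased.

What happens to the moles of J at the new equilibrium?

The forward reaction is exothermic. Lowering T favours the exothermic direction — shift to the right.
The net shift is to the right. J is a reactant, so its amount decreases.

decreases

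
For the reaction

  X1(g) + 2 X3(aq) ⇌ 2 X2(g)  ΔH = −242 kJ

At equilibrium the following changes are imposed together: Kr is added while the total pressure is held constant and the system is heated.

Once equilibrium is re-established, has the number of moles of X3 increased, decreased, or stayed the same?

Adding inert gas at constant total pressure expands the volume and lowers every reacting partial pressure. With Δn_gas = 2 − 1 = +1, Q moves away from K toward the side with fewer gas moles, so the system shifts toward the side with more gas moles — to the right.
The forward reaction is exothermic. Raising T favours the endothermic direction — shift to the left.
The two effects oppose each other, so the net shift — and hence the change in X3 — cannot be determined from the given information.

cannot be determined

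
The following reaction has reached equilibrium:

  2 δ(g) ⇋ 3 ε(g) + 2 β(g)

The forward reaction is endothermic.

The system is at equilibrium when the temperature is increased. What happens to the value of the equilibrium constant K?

increases

K depends on temperature via the van 't Hoff relation. The forward reaction is endothermic, so raising T increases K.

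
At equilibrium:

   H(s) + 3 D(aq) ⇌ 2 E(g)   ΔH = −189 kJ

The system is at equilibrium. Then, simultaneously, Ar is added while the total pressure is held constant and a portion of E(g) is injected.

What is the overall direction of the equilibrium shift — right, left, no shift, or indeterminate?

cannot be determined

Adding inert gas at constant total pressure expands the volume and lowers every reacting partial pressure. With Δn_gas = 2 − 0 = +2, Q moves away from K toward the side with fewer gas moles, so the system shifts toward the side with more gas moles — to the right.
Adding E (g), a product, drives the reaction to the left.
The individual effects push in opposite directions; without quantitative information the net direction cannot be determined.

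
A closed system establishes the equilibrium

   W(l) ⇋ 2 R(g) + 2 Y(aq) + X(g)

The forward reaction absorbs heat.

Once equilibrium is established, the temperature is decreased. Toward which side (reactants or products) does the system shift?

The forward reaction is endothermic. Lowering T favours the exothermic direction — shift to the left.

left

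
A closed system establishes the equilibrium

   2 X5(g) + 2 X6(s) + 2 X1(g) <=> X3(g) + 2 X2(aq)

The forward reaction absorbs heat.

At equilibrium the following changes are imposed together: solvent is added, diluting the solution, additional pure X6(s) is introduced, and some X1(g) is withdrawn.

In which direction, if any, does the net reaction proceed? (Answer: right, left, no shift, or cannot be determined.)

Dilution lowers every aqueous concentration by the same factor. Δn_aq = 2 − 0 = +2, so the system shifts toward the side with more dissolved moles — to the right.
X6 is a pure solid; its activity is 1 regardless of amount, so Q is unaffected — no shift from this change.
Removing X1 (g), a reactant, drives the reaction to the left.
The individual effects push in opposite directions; without quantitative information the net direction cannot be determined.

cannot be determined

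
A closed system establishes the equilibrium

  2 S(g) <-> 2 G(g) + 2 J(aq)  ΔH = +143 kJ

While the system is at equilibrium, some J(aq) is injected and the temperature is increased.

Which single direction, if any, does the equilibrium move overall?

cannot be determined

Adding J (aq), a product, drives the reaction to the left.
The forward reaction is endothermic. Raising T favours the endothermic direction — shift to the right.
The individual effects push in opposite directions; without quantitative information the net direction cannot be determined.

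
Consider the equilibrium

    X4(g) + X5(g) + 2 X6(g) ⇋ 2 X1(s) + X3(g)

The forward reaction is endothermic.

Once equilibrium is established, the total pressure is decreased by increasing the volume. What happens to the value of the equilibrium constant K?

unchanged

The equilibrium constant depends only on temperature. This perturbation may move the position of equilibrium, but since T is unchanged, K itself is unchanged.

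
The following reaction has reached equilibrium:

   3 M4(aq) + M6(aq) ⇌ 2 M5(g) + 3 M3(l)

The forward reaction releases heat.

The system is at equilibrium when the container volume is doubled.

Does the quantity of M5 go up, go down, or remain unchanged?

Gas moles: reactants 0, products 2 (Δn_gas = +2). Expansion shifts the system toward the side with more moles of gas — to the right.
The net shift is to the right. M5 is a product, so its amount increases.

increases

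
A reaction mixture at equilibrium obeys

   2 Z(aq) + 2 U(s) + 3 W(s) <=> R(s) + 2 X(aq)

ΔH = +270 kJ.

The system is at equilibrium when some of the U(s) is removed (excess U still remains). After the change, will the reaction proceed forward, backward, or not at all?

U is a pure solid; its activity is 1 regardless of amount, so Q is unaffected — no shift from this change.

no shift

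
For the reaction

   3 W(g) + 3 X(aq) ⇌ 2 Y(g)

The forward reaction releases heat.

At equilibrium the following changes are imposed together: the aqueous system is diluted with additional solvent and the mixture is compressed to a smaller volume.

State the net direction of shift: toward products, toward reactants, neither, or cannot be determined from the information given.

Dilution lowers every aqueous concentration by the same factor. Δn_aq = 0 − 3 = -3, so the system shifts toward the side with more dissolved moles — to the left.
Gas moles: reactants 3, products 2 (Δn_gas = -1). Compression shifts the system toward the side with fewer moles of gas — to the right.
The individual effects push in opposite directions; without quantitative information the net direction cannot be determined.

cannot be determined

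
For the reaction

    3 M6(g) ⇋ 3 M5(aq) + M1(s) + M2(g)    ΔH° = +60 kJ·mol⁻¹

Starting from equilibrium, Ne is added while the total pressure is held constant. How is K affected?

The equilibrium constant depends only on temperature. This perturbation may move the position of equilibrium, but since T is unchanged, K itself is unchanged.

unchanged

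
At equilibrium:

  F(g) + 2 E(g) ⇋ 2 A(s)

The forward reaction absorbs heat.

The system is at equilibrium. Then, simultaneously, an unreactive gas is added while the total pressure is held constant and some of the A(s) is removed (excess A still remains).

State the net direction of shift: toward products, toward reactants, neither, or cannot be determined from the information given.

Adding inert gas at constant total pressure expands the volume and lowers every reacting partial pressure. With Δn_gas = 0 − 3 = -3, Q moves away from K toward the side with fewer gas moles, so the system shifts toward the side with more gas moles — to the left.
A is a pure solid; its activity is 1 regardless of amount, so Q is unaffected — no shift from this change.
Only the nonzero effect(s) matter; the net shift is to the left.

left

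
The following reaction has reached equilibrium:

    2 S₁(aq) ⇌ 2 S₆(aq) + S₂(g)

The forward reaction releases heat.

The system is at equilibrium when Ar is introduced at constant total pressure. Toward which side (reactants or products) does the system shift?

Adding inert gas at constant total pressure expands the volume and lowers every reacting partial pressure. With Δn_gas = 1 − 0 = +1, Q moves away from K toward the side with fewer gas moles, so the system shifts toward the side with more gas moles — to the right.

right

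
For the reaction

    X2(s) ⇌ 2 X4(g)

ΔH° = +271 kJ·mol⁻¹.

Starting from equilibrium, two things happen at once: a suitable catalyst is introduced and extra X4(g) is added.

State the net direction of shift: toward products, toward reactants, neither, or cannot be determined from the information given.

A catalyst speeds both forward and reverse rates equally; it changes neither Q nor K — no shift from this change.
Adding X4 (g), a product, drives the reaction to the left.
Only the nonzero effect(s) matter; the net shift is to the left.

left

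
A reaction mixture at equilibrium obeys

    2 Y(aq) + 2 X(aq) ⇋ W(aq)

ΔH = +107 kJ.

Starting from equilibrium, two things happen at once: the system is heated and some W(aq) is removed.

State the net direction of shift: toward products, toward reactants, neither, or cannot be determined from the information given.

right

The forward reaction is endothermic. Raising T favours the endothermic direction — shift to the right.
Removing W (aq), a product, drives the reaction to the right.
All effects act in the same direction — net shift to the right.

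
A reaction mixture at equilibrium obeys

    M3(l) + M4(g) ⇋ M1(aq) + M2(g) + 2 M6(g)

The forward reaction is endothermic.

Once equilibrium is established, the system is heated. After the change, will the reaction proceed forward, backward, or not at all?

The forward reaction is endothermic. Raising T favours the endothermic direction — shift to the right.

right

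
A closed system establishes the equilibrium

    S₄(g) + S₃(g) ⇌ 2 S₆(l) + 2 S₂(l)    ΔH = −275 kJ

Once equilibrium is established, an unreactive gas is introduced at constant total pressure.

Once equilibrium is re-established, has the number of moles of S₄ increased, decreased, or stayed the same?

Adding inert gas at constant total pressure expands the volume and lowers every reacting partial pressure. With Δn_gas = 0 − 2 = -2, Q moves away from K toward the side with fewer gas moles, so the system shifts toward the side with more gas moles — to the left.
The net shift is to the left. S₄ is a reactant, so its amount increases.

increases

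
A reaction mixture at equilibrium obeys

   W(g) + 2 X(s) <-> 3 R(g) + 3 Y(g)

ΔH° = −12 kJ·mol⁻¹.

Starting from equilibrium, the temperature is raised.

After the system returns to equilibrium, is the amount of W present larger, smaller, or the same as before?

The forward reaction is exothermic. Raising T favours the endothermic direction — shift to the left.
The net shift is to the left. W is a reactant, so its amount increases.

increases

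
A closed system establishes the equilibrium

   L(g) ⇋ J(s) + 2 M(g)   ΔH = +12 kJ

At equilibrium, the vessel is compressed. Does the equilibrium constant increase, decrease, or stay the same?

The equilibrium constant depends only on temperature. This perturbation may move the position of equilibrium, but since T is unchanged, K itself is unchanged.

unchanged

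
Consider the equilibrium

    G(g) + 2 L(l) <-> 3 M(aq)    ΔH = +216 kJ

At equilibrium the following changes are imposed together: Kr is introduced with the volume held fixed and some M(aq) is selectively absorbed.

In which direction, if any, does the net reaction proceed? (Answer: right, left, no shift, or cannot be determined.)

right

At constant volume, adding an inert gas leaves every reacting species' partial pressure unchanged, so Q is unchanged — no shift from this change.
Removing M (aq), a product, drives the reaction to the right.
Only the nonzero effect(s) matter; the net shift is to the right.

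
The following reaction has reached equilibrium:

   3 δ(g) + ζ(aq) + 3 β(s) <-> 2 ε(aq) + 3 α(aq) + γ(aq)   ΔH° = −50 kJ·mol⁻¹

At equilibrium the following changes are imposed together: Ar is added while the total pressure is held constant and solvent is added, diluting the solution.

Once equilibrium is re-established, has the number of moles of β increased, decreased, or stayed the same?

Adding inert gas at constant total pressure expands the volume and lowers every reacting partial pressure. With Δn_gas = 0 − 3 = -3, Q moves away from K toward the side with fewer gas moles, so the system shifts toward the side with more gas moles — to the left.
Dilution lowers every aqueous concentration by the same factor. Δn_aq = 6 − 1 = +5, so the system shifts toward the side with more dissolved moles — to the right.
The two effects oppose each other, so the net shift — and hence the change in β — cannot be determined from the given information.

cannot be determined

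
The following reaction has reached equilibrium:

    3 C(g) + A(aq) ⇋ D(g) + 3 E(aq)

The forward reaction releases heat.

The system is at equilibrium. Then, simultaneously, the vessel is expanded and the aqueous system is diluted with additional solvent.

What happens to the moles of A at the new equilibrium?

Gas moles: reactants 3, products 1 (Δn_gas = -2). Expansion shifts the system toward the side with more moles of gas — to the left.
Dilution lowers every aqueous concentration by the same factor. Δn_aq = 3 − 1 = +2, so the system shifts toward the side with more dissolved moles — to the right.
The two effects oppose each other, so the net shift — and hence the change in A — cannot be determined from the given information.

cannot be determined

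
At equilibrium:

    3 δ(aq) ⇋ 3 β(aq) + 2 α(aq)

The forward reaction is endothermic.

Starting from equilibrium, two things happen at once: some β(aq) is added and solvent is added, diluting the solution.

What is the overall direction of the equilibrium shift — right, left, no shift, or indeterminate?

cannot be determined

Adding β (aq), a product, drives the reaction to the left.
Dilution lowers every aqueous concentration by the same factor. Δn_aq = 5 − 3 = +2, so the system shifts toward the side with more dissolved moles — to the right.
The individual effects push in opposite directions; without quantitative information the net direction cannot be determined.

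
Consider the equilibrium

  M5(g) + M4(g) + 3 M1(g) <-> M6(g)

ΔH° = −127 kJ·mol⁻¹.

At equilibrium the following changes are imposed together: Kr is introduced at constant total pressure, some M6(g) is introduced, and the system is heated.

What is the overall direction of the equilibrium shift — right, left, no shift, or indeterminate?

left

Adding inert gas at constant total pressure expands the volume and lowers every reacting partial pressure. With Δn_gas = 1 − 5 = -4, Q moves away from K toward the side with fewer gas moles, so the system shifts toward the side with more gas moles — to the left.
Adding M6 (g), a product, drives the reaction to the left.
The forward reaction is exothermic. Raising T favours the endothermic direction — shift to the left.
All effects act in the same direction — net shift to the left.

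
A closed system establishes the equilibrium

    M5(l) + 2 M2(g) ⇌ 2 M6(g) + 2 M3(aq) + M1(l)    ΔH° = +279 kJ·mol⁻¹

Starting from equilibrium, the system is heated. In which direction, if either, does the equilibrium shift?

right

The forward reaction is endothermic. Raising T favours the endothermic direction — shift to the right.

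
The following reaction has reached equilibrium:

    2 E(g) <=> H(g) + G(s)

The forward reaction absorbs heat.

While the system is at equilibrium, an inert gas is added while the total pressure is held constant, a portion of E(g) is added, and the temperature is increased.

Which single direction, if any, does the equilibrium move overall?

Adding inert gas at constant total pressure expands the volume and lowers every reacting partial pressure. With Δn_gas = 1 − 2 = -1, Q moves away from K toward the side with fewer gas moles, so the system shifts toward the side with more gas moles — to the left.
Adding E (g), a reactant, drives the reaction to the right.
The forward reaction is endothermic. Raising T favours the endothermic direction — shift to the right.
The individual effects push in opposite directions; without quantitative information the net direction cannot be determined.

cannot be determined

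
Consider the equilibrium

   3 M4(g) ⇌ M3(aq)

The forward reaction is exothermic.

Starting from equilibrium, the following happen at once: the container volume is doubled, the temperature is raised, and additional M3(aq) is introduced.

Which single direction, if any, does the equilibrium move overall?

Gas moles: reactants 3, products 0 (Δn_gas = -3). Expansion shifts the system toward the side with more moles of gas — to the left.
The forward reaction is exothermic. Raising T favours the endothermic direction — shift to the left.
Adding M3 (aq), a product, drives the reaction to the left.
All effects act in the same direction — net shift to the left.

left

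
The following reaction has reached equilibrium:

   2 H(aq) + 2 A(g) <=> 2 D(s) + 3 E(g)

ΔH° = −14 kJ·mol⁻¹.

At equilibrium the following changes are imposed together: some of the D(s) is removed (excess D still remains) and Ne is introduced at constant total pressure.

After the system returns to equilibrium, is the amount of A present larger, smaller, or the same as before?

D is a pure solid; its activity is 1 regardless of amount, so Q is unaffected — no shift from this change.
Adding inert gas at constant total pressure expands the volume and lowers every reacting partial pressure. With Δn_gas = 3 − 2 = +1, Q moves away from K toward the side with fewer gas moles, so the system shifts toward the side with more gas moles — to the right.
The net shift is to the right. A is a reactant, so its amount decreases.

decreases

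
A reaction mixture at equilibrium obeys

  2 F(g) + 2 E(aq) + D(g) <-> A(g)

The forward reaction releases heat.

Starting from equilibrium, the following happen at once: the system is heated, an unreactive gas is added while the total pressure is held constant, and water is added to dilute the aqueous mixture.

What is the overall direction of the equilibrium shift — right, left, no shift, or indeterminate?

left

The forward reaction is exothermic. Raising T favours the endothermic direction — shift to the left.
Adding inert gas at constant total pressure expands the volume and lowers every reacting partial pressure. With Δn_gas = 1 − 3 = -2, Q moves away from K toward the side with fewer gas moles, so the system shifts toward the side with more gas moles — to the left.
Dilution lowers every aqueous concentration by the same factor. Δn_aq = 0 − 2 = -2, so the system shifts toward the side with more dissolved moles — to the left.
All effects act in the same direction — net shift to the left.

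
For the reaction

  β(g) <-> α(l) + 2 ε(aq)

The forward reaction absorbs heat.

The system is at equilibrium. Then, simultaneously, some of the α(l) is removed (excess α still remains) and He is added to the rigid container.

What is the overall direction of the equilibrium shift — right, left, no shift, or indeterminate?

α is a pure liquid; its activity is 1 regardless of amount, so Q is unaffected — no shift from this change.
At constant volume, adding an inert gas leaves every reacting species' partial pressure unchanged, so Q is unchanged — no shift from this change.
None of the changes alters Q relative to K, so there is no net shift.

no shift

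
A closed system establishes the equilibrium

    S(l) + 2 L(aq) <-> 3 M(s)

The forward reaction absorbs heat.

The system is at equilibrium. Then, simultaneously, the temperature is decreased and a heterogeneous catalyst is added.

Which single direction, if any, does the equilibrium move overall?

The forward reaction is endothermic. Lowering T favours the exothermic direction — shift to the left.
A catalyst speeds both forward and reverse rates equally; it changes neither Q nor K — no shift from this change.
Only the nonzero effect(s) matter; the net shift is to the left.

left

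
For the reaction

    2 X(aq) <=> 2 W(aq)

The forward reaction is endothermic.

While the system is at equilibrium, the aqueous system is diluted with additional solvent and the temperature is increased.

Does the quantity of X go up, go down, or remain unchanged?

Dilution scales every aqueous concentration by the same factor. Δn_aq = 2 − 2 = 0, so Q is unchanged — no shift.
The forward reaction is endothermic. Raising T favours the endothermic direction — shift to the right.
The net shift is to the right. X is a reactant, so its amount decreases.

decreases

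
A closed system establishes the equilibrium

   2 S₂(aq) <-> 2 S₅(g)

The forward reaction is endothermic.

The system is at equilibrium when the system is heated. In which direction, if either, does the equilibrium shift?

right

The forward reaction is endothermic. Raising T favours the endothermic direction — shift to the right.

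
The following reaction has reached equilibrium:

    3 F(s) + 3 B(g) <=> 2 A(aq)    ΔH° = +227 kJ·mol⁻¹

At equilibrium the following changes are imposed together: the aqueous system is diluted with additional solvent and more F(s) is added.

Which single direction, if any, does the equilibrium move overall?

right

Dilution lowers every aqueous concentration by the same factor. Δn_aq = 2 − 0 = +2, so the system shifts toward the side with more dissolved moles — to the right.
F is a pure solid; its activity is 1 regardless of amount, so Q is unaffected — no shift from this change.
Only the nonzero effect(s) matter; the net shift is to the right.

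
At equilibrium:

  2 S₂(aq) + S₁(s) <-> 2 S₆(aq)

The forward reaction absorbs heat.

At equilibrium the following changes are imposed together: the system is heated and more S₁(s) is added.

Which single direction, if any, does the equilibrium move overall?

right

The forward reaction is endothermic. Raising T favours the endothermic direction — shift to the right.
S₁ is a pure solid; its activity is 1 regardless of amount, so Q is unaffected — no shift from this change.
Only the nonzero effect(s) matter; the net shift is to the right.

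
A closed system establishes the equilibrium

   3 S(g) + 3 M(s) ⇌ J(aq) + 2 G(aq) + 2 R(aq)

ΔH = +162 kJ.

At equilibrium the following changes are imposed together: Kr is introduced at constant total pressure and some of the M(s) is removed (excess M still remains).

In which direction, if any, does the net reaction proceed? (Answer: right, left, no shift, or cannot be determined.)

Adding inert gas at constant total pressure expands the volume and lowers every reacting partial pressure. With Δn_gas = 0 − 3 = -3, Q moves away from K toward the side with fewer gas moles, so the system shifts toward the side with more gas moles — to the left.
M is a pure solid; its activity is 1 regardless of amount, so Q is unaffected — no shift from this change.
Only the nonzero effect(s) matter; the net shift is to the left.

left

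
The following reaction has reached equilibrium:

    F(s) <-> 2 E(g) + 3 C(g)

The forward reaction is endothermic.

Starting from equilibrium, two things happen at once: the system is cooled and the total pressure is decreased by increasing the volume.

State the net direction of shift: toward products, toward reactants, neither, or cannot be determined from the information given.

cannot be determined

The forward reaction is endothermic. Lowering T favours the exothermic direction — shift to the left.
Gas moles: reactants 0, products 5 (Δn_gas = +5). Expansion shifts the system toward the side with more moles of gas — to the right.
The individual effects push in opposite directions; without quantitative information the net direction cannot be determined.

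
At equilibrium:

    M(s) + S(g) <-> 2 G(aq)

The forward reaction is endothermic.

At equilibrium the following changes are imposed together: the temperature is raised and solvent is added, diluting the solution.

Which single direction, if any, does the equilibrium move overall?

right

The forward reaction is endothermic. Raising T favours the endothermic direction — shift to the right.
Dilution lowers every aqueous concentration by the same factor. Δn_aq = 2 − 0 = +2, so the system shifts toward the side with more dissolved moles — to the right.
All effects act in the same direction — net shift to the right.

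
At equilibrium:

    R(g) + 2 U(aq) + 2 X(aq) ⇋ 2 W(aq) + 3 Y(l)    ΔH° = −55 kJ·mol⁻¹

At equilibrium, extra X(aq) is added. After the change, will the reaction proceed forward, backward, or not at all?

Adding X (aq), a reactant, drives the reaction to the right.

right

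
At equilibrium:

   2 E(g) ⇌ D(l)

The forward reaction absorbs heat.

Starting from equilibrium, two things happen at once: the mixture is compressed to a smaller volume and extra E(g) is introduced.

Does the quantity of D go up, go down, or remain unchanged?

increases

Gas moles: reactants 2, products 0 (Δn_gas = -2). Compression shifts the system toward the side with fewer moles of gas — to the right.
Adding E (g), a reactant, drives the reaction to the right.
The net shift is to the right. D is a product, so its amount increases.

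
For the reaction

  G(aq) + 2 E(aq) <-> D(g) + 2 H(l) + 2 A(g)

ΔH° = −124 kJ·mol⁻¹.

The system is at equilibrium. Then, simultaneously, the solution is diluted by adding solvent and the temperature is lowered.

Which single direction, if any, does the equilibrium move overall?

Dilution lowers every aqueous concentration by the same factor. Δn_aq = 0 − 3 = -3, so the system shifts toward the side with more dissolved moles — to the left.
The forward reaction is exothermic. Lowering T favours the exothermic direction — shift to the right.
The individual effects push in opposite directions; without quantitative information the net direction cannot be determined.

cannot be determined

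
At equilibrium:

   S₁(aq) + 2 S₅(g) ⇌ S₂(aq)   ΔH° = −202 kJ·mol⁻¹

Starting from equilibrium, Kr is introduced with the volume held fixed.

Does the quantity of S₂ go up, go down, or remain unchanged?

At constant volume, adding an inert gas leaves every reacting species' partial pressure unchanged, so Q is unchanged — no shift from this change.
No net shift occurs, so the amount of S₂ is unchanged.

unchanged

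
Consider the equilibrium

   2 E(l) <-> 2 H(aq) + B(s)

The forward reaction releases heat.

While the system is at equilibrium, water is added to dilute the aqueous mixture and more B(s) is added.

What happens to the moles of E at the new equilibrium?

Dilution lowers every aqueous concentration by the same factor. Δn_aq = 2 − 0 = +2, so the system shifts toward the side with more dissolved moles — to the right.
B is a pure solid; its activity is 1 regardless of amount, so Q is unaffected — no shift from this change.
The net shift is to the right. E is a reactant, so its amount decreases.

decreases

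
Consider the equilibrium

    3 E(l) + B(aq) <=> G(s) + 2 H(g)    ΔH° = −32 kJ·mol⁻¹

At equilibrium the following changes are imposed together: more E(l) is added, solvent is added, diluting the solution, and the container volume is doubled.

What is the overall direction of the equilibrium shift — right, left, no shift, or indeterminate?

E is a pure liquid; its activity is 1 regardless of amount, so Q is unaffected — no shift from this change.
Dilution lowers every aqueous concentration by the same factor. Δn_aq = 0 − 1 = -1, so the system shifts toward the side with more dissolved moles — to the left.
Gas moles: reactants 0, products 2 (Δn_gas = +2). Expansion shifts the system toward the side with more moles of gas — to the right.
The individual effects push in opposite directions; without quantitative information the net direction cannot be determined.

cannot be determined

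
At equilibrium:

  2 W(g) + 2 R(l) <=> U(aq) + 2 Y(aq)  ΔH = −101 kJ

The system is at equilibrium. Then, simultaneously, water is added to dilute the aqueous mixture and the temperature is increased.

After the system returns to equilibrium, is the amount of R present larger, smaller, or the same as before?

cannot be determined

Dilution lowers every aqueous concentration by the same factor. Δn_aq = 3 − 0 = +3, so the system shifts toward the side with more dissolved moles — to the right.
The forward reaction is exothermic. Raising T favours the endothermic direction — shift to the left.
The two effects oppose each other, so the net shift — and hence the change in R — cannot be determined from the given information.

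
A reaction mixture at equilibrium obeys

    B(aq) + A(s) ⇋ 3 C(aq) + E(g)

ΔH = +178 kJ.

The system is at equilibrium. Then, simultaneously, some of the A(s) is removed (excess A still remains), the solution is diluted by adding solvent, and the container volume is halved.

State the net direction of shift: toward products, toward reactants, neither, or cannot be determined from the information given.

A is a pure solid; its activity is 1 regardless of amount, so Q is unaffected — no shift from this change.
Dilution lowers every aqueous concentration by the same factor. Δn_aq = 3 − 1 = +2, so the system shifts toward the side with more dissolved moles — to the right.
Gas moles: reactants 0, products 1 (Δn_gas = +1). Compression shifts the system toward the side with fewer moles of gas — to the left.
The individual effects push in opposite directions; without quantitative information the net direction cannot be determined.

cannot be determined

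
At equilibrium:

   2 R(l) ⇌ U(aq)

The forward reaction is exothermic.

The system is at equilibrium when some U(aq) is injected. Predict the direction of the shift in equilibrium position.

left

Adding U (aq), a product, drives the reaction to the left.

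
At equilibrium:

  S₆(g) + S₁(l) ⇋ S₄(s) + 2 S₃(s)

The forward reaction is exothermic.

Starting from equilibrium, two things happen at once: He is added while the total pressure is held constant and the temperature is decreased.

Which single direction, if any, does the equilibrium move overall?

cannot be determined

Adding inert gas at constant total pressure expands the volume and lowers every reacting partial pressure. With Δn_gas = 0 − 1 = -1, Q moves away from K toward the side with fewer gas moles, so the system shifts toward the side with more gas moles — to the left.
The forward reaction is exothermic. Lowering T favours the exothermic direction — shift to the right.
The individual effects push in opposite directions; without quantitative information the net direction cannot be determined.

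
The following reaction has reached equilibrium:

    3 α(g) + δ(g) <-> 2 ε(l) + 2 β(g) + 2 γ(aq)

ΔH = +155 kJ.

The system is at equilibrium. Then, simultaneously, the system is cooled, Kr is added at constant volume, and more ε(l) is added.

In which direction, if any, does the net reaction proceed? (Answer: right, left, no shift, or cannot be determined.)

left

The forward reaction is endothermic. Lowering T favours the exothermic direction — shift to the left.
At constant volume, adding an inert gas leaves every reacting species' partial pressure unchanged, so Q is unchanged — no shift from this change.
ε is a pure liquid; its activity is 1 regardless of amount, so Q is unaffected — no shift from this change.
Only the nonzero effect(s) matter; the net shift is to the left.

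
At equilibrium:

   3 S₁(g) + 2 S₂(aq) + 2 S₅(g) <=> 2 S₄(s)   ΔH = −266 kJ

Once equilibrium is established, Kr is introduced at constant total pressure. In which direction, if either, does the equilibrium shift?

left

Adding inert gas at constant total pressure expands the volume and lowers every reacting partial pressure. With Δn_gas = 0 − 5 = -5, Q moves away from K toward the side with fewer gas moles, so the system shifts toward the side with more gas moles — to the left.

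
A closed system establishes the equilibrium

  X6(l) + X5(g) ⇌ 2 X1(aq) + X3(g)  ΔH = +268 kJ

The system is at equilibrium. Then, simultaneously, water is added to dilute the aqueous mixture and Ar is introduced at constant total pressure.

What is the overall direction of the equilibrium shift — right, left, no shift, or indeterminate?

right

Dilution lowers every aqueous concentration by the same factor. Δn_aq = 2 − 0 = +2, so the system shifts toward the side with more dissolved moles — to the right.
Adding inert gas at constant total pressure expands the volume, scaling every reacting partial pressure by the same factor. Δn_gas = 1 − 1 = 0, so Q is unchanged — no shift.
Only the nonzero effect(s) matter; the net shift is to the right.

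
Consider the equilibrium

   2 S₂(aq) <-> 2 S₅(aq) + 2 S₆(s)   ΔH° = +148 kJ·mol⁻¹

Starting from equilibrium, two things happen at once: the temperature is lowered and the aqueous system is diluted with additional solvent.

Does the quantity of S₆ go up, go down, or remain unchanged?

The forward reaction is endothermic. Lowering T favours the exothermic direction — shift to the left.
Dilution scales every aqueous concentration by the same factor. Δn_aq = 2 − 2 = 0, so Q is unchanged — no shift.
The net shift is to the left. S₆ is a product, so its amount decreases.

decreases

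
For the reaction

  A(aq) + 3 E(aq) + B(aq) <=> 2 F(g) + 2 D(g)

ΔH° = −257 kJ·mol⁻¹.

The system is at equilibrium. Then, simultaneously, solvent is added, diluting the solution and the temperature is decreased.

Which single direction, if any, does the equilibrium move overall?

cannot be determined

Dilution lowers every aqueous concentration by the same factor. Δn_aq = 0 − 5 = -5, so the system shifts toward the side with more dissolved moles — to the left.
The forward reaction is exothermic. Lowering T favours the exothermic direction — shift to the right.
The individual effects push in opposite directions; without quantitative information the net direction cannot be determined.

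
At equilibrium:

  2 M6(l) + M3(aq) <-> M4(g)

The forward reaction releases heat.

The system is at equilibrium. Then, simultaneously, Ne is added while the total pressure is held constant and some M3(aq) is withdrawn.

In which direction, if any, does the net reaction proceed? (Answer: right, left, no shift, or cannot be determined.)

cannot be determined

Adding inert gas at constant total pressure expands the volume and lowers every reacting partial pressure. With Δn_gas = 1 − 0 = +1, Q moves away from K toward the side with fewer gas moles, so the system shifts toward the side with more gas moles — to the right.
Removing M3 (aq), a reactant, drives the reaction to the left.
The individual effects push in opposite directions; without quantitative information the net direction cannot be determined.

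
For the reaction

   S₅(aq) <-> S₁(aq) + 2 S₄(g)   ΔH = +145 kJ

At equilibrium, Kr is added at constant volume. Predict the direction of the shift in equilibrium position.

no shift

At constant volume, adding an inert gas leaves every reacting species' partial pressure unchanged, so Q is unchanged — no shift from this change.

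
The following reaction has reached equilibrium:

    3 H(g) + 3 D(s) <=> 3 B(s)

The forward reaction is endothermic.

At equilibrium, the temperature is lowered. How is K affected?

K depends on temperature via the van 't Hoff relation. The forward reaction is endothermic, so lowering T decreases K.

decreases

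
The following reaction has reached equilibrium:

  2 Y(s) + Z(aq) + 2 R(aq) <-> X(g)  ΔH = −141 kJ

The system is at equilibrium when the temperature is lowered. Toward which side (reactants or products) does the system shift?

right

The forward reaction is exothermic. Lowering T favours the exothermic direction — shift to the right.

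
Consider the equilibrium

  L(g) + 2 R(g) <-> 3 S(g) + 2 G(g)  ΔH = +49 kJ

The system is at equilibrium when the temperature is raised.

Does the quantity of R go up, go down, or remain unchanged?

decreases

The forward reaction is endothermic. Raising T favours the endothermic direction — shift to the right.
The net shift is to the right. R is a reactant, so its amount decreases.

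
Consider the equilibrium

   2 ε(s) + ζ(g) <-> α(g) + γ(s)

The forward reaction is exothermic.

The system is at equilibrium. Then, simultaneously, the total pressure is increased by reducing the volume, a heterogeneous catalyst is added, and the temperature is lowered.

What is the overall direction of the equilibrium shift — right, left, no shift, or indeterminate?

Gas moles: reactants 1, products 1. Δn_gas = 0, so a volume change leaves Q equal to K — no shift from this change.
A catalyst speeds both forward and reverse rates equally; it changes neither Q nor K — no shift from this change.
The forward reaction is exothermic. Lowering T favours the exothermic direction — shift to the right.
Only the nonzero effect(s) matter; the net shift is to the right.

right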